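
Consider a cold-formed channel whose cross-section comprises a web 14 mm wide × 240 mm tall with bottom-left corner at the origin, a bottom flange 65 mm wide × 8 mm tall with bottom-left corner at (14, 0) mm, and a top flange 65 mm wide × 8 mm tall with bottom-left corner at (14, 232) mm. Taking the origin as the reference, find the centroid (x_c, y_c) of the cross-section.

web: A = 14 × 240 = 3360.00, centroid at (7.00, 120.00).
bottom flange: A = 65 × 8 = 520.00, centroid at (46.50, 4.00).
top flange: A = 65 × 8 = 520.00, centroid at (46.50, 236.00).
ΣA = 4400.00 mm², ΣAx_c = 71880.00 mm³, ΣAy_c = 528000.00 mm³.
x_c = 71880.00/4400.00 = 16.34 mm; y_c = 528000.00/4400.00 = 120.00 mm.

x_c = 16.34 mm, y_c = 120.00 mm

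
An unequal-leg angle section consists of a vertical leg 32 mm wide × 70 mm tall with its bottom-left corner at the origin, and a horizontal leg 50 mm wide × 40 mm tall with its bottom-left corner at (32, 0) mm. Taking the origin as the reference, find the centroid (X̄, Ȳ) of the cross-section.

Part | A | x̄ᵢ | ȳᵢ | A·x̄ᵢ | A·ȳᵢ
vertical leg | 2240.00 | 16.00 | 35.00 | 35840.00 | 78400.00
horizontal leg | 2000.00 | 57.00 | 20.00 | 114000.00 | 40000.00
Σ | 4240.00 |  |  | 149840.00 | 118400.00
X̄ = 149840.00 / 4240.00 = 35.34 mm
Ȳ = 118400.00 / 4240.00 = 27.92 mm

X̄ = 35.34 mm, Ȳ = 27.92 mm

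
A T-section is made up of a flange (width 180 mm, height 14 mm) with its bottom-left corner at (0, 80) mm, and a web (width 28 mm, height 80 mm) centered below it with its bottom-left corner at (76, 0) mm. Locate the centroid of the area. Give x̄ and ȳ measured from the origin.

Part | A | x̄ᵢ | ȳᵢ | A·x̄ᵢ | A·ȳᵢ
web | 2240.00 | 90.00 | 40.00 | 201600.00 | 89600.00
flange | 2520.00 | 90.00 | 87.00 | 226800.00 | 219240.00
Σ | 4760.00 |  |  | 428400.00 | 308840.00
x̄ = 428400.00 / 4760.00 = 90.00 mm
ȳ = 308840.00 / 4760.00 = 64.88 mm

x̄ = 90.00 mm, ȳ = 64.88 mm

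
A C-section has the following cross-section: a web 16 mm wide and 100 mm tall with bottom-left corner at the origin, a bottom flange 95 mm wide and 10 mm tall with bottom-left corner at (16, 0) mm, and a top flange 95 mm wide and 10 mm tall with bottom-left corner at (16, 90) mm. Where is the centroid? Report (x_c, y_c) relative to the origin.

x_c = 38.13 mm, y_c = 50.00 mm

Part | A | x̄ᵢ | ȳᵢ | A·x̄ᵢ | A·ȳᵢ
web | 1600.00 | 8.00 | 50.00 | 12800.00 | 80000.00
bottom flange | 950.00 | 63.50 | 5.00 | 60325.00 | 4750.00
top flange | 950.00 | 63.50 | 95.00 | 60325.00 | 90250.00
Σ | 3500.00 |  |  | 133450.00 | 175000.00
x_c = 133450.00 / 3500.00 = 38.13 mm
y_c = 175000.00 / 3500.00 = 50.00 mm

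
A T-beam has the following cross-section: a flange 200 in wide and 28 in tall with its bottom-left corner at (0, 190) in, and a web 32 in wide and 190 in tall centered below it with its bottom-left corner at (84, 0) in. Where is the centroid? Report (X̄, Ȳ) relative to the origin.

web: A = 32 × 190 = 6080.00, centroid at (100.00, 95.00).
flange: A = 200 × 28 = 5600.00, centroid at (100.00, 204.00).
ΣA = 11680.00 in²
ΣAX̄ = (6080.00)(100.00) + (5600.00)(100.00) = 1168000.00 in³
ΣAȲ = (6080.00)(95.00) + (5600.00)(204.00) = 1720000.00 in³
X̄ = 1168000.00 / 11680.00 = 100.00 in
Ȳ = 1720000.00 / 11680.00 = 147.26 in

X̄ = 100.00 in, Ȳ = 147.26 in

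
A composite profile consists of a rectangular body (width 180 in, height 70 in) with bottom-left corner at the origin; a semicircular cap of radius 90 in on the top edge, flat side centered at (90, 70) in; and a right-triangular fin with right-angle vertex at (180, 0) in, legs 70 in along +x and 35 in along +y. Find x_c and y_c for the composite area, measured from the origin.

rectangular body: A = 180 × 70 = 12600.00, centroid at (90.00, 35.00).
semicircular top: A = ½π·90² = 12723.45, centroid at (90.00, 108.20).
triangular fin: A = ½·70·35 = 1225.00, centroid at (203.33, 11.67).
ΣA = 26548.45 in², ΣAx_c = 2528193.86 in³, ΣAy_c = 1831933.18 in³.
x_c = 2528193.86/26548.45 = 95.23 in; y_c = 1831933.18/26548.45 = 69.00 in.

x_c = 95.23 in, y_c = 69.00 in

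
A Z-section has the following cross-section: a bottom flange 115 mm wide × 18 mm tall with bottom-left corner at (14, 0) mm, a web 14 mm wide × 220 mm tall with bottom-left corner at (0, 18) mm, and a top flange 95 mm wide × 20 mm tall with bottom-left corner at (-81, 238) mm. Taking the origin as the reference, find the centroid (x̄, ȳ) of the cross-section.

x̄ = 15.02 mm, ȳ = 125.40 mm

bottom flange: A = 115 × 18 = 2070.00, centroid at (71.50, 9.00).
web: A = 14 × 220 = 3080.00, centroid at (7.00, 128.00).
top flange: A = 95 × 20 = 1900.00, centroid at (-33.50, 248.00).
ΣA = 7050.00 mm², ΣAx̄ = 105915.00 mm³, ΣAȳ = 884070.00 mm³.
x̄ = 105915.00/7050.00 = 15.02 mm; ȳ = 884070.00/7050.00 = 125.40 mm.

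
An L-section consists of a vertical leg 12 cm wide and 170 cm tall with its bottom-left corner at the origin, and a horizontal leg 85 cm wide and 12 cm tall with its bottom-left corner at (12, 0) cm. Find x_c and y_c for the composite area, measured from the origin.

vertical leg: A = 12 × 170 = 2040.00, centroid at (6.00, 85.00).
horizontal leg: A = 85 × 12 = 1020.00, centroid at (54.50, 6.00).
ΣA = 3060.00 cm², ΣAx_c = 67830.00 cm³, ΣAy_c = 179520.00 cm³.
x_c = 67830.00/3060.00 = 22.17 cm; y_c = 179520.00/3060.00 = 58.67 cm.

x_c = 22.17 cm, y_c = 58.67 cm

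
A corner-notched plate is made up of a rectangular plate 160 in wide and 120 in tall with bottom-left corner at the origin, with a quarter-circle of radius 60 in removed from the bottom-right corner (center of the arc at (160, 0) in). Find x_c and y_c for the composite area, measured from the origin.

plate: A = 160 × 120 = 19200.00, centroid at (80.00, 60.00).
removed quarter-circle: A = −¼π·60² = -2827.43, centroid at (134.54, 25.46).
ΣA = 16372.57 in²
ΣAx_c = (19200.00)(80.00) + (-2827.43)(134.54) = 1155610.66 in³
ΣAy_c = (19200.00)(60.00) + (-2827.43)(25.46) = 1080000.00 in³
x_c = 1155610.66 / 16372.57 = 70.58 in
y_c = 1080000.00 / 16372.57 = 65.96 in

x_c = 70.58 in, y_c = 65.96 in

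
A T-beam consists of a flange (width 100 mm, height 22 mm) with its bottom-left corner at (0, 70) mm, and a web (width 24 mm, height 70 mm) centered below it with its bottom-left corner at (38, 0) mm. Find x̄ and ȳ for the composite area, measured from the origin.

x̄ = 50.00 mm, ȳ = 61.08 mm

Part | A | x̄ᵢ | ȳᵢ | A·x̄ᵢ | A·ȳᵢ
web | 1680.00 | 50.00 | 35.00 | 84000.00 | 58800.00
flange | 2200.00 | 50.00 | 81.00 | 110000.00 | 178200.00
Σ | 3880.00 |  |  | 194000.00 | 237000.00
x̄ = 194000.00 / 3880.00 = 50.00 mm
ȳ = 237000.00 / 3880.00 = 61.08 mm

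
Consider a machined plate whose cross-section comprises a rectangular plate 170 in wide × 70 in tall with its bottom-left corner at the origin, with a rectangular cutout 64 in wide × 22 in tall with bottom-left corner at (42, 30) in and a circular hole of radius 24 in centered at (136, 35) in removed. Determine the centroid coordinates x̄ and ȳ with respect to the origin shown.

x̄ = 76.15 in, ȳ = 34.03 in

plate: A = 170 × 70 = 11900.00, centroid at (85.00, 35.00).
hole 1: A = −(64 × 22) = -1408.00, centroid at (74.00, 41.00).
hole 2: A = −π·24² = -1809.56, centroid at (136.00, 35.00).
ΣA = 8682.44 in²
ΣAx̄ = (11900.00)(85.00) + (-1408.00)(74.00) + (-1809.56)(136.00) = 661208.20 in³
ΣAȳ = (11900.00)(35.00) + (-1408.00)(41.00) + (-1809.56)(35.00) = 295437.49 in³
x̄ = 661208.20 / 8682.44 = 76.15 in
ȳ = 295437.49 / 8682.44 = 34.03 in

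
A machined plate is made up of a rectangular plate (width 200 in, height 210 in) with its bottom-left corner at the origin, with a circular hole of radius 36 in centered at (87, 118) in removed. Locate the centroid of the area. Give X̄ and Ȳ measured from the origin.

plate: A = 200 × 210 = 42000.00, centroid at (100.00, 105.00).
hole: A = −π·36² = -4071.50, centroid at (87.00, 118.00).
ΣA = 37928.50 in², ΣAX̄ = 3845779.15 in³, ΣAȲ = 3929562.52 in³.
X̄ = 3845779.15/37928.50 = 101.40 in; Ȳ = 3929562.52/37928.50 = 103.60 in.

X̄ = 101.40 in, Ȳ = 103.60 in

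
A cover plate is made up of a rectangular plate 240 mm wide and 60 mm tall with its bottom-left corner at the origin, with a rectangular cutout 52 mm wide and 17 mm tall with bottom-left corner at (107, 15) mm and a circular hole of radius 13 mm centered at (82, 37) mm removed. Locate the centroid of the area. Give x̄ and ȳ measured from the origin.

plate: A = 240 × 60 = 14400.00, centroid at (120.00, 30.00).
hole 1: A = −(52 × 17) = -884.00, centroid at (133.00, 23.50).
hole 2: A = −π·13² = -530.93, centroid at (82.00, 37.00).
ΣA = 12985.07 mm²
ΣAx̄ = (14400.00)(120.00) + (-884.00)(133.00) + (-530.93)(82.00) = 1566891.81 mm³
ΣAȳ = (14400.00)(30.00) + (-884.00)(23.50) + (-530.93)(37.00) = 391581.62 mm³
x̄ = 1566891.81 / 12985.07 = 120.67 mm
ȳ = 391581.62 / 12985.07 = 30.16 mm

x̄ = 120.67 mm, ȳ = 30.16 mm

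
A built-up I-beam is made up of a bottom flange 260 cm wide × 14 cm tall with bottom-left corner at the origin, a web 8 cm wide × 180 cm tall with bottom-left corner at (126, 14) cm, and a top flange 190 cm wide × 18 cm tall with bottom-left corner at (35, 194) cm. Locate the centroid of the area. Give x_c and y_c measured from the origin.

bottom flange: A = 260 × 14 = 3640.00, centroid at (130.00, 7.00).
web: A = 8 × 180 = 1440.00, centroid at (130.00, 104.00).
top flange: A = 190 × 18 = 3420.00, centroid at (130.00, 203.00).
ΣA = 8500.00 cm², ΣAx_c = 1105000.00 cm³, ΣAy_c = 869500.00 cm³.
x_c = 1105000.00/8500.00 = 130.00 cm; y_c = 869500.00/8500.00 = 102.29 cm.

x_c = 130.00 cm, y_c = 102.29 cm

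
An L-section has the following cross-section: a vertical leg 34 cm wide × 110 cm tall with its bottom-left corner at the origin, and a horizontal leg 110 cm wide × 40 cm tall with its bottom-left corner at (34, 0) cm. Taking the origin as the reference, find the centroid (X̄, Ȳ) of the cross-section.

X̄ = 55.92 cm, Ȳ = 36.08 cm

vertical leg: A = 34 × 110 = 3740.00, centroid at (17.00, 55.00).
horizontal leg: A = 110 × 40 = 4400.00, centroid at (89.00, 20.00).
ΣA = 8140.00 cm², ΣAX̄ = 455180.00 cm³, ΣAȲ = 293700.00 cm³.
X̄ = 455180.00/8140.00 = 55.92 cm; Ȳ = 293700.00/8140.00 = 36.08 cm.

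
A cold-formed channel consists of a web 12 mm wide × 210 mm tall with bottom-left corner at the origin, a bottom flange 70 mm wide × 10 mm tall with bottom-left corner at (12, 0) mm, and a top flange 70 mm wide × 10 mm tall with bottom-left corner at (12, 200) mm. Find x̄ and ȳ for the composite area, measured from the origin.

web: A = 12 × 210 = 2520.00, centroid at (6.00, 105.00).
bottom flange: A = 70 × 10 = 700.00, centroid at (47.00, 5.00).
top flange: A = 70 × 10 = 700.00, centroid at (47.00, 205.00).
ΣA = 3920.00 mm², ΣAx̄ = 80920.00 mm³, ΣAȳ = 411600.00 mm³.
x̄ = 80920.00/3920.00 = 20.64 mm; ȳ = 411600.00/3920.00 = 105.00 mm.

x̄ = 20.64 mm, ȳ = 105.00 mm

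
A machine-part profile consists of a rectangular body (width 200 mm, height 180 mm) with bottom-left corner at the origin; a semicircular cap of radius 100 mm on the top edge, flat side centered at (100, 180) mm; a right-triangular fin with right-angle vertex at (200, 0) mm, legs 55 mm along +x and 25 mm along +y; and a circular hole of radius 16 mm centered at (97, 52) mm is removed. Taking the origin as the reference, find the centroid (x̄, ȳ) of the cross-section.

rectangular body: A = 200 × 180 = 36000.00, centroid at (100.00, 90.00).
semicircular top: A = ½π·100² = 15707.96, centroid at (100.00, 222.44).
triangular fin: A = ½·55·25 = 687.50, centroid at (218.33, 8.33).
hole: A = −π·16² = -804.25, centroid at (97.00, 52.00).
ΣA = 51591.22 mm²
ΣAx̄ = (36000.00)(100.00) + (15707.96)(100.00) + (687.50)(218.33) + (-804.25)(97.00) = 5242888.46 mm³
ΣAȳ = (36000.00)(90.00) + (15707.96)(222.44) + (687.50)(8.33) + (-804.25)(52.00) = 6698008.34 mm³
x̄ = 5242888.46 / 51591.22 = 101.62 mm
ȳ = 6698008.34 / 51591.22 = 129.83 mm

x̄ = 101.62 mm, ȳ = 129.83 mm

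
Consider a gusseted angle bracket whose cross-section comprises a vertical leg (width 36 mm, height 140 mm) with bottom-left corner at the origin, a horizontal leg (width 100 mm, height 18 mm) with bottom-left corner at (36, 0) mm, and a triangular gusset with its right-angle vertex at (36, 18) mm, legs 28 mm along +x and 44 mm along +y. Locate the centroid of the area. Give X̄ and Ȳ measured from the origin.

X̄ = 36.67 mm, Ȳ = 52.19 mm

vertical leg: A = 36 × 140 = 5040.00, centroid at (18.00, 70.00).
horizontal leg: A = 100 × 18 = 1800.00, centroid at (86.00, 9.00).
gusset: A = ½·28·44 = 616.00, centroid at (45.33, 32.67).
ΣA = 7456.00 mm², ΣAX̄ = 273445.33 mm³, ΣAȲ = 389122.67 mm³.
X̄ = 273445.33/7456.00 = 36.67 mm; Ȳ = 389122.67/7456.00 = 52.19 mm.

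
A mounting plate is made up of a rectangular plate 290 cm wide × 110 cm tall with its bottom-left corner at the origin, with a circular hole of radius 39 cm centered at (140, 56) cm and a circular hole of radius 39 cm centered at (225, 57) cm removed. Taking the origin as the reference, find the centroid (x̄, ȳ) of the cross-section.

x̄ = 128.96 cm, ȳ = 54.36 cm

plate: A = 290 × 110 = 31900.00, centroid at (145.00, 55.00).
hole 1: A = −π·39² = -4778.36, centroid at (140.00, 56.00).
hole 2: A = −π·39² = -4778.36, centroid at (225.00, 57.00).
ΣA = 22343.28 cm², ΣAx̄ = 2881397.71 cm³, ΣAȳ = 1214545.05 cm³.
x̄ = 2881397.71/22343.28 = 128.96 cm; ȳ = 1214545.05/22343.28 = 54.36 cm.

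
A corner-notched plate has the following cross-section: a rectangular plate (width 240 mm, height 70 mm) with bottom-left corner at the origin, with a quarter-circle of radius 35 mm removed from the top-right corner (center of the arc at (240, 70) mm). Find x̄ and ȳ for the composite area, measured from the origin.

plate: A = 240 × 70 = 16800.00, centroid at (120.00, 35.00).
removed quarter-circle: A = −¼π·35² = -962.11, centroid at (225.15, 55.15).
ΣA = 15837.89 mm², ΣAx̄ = 1799384.61 mm³, ΣAȳ = 534943.77 mm³.
x̄ = 1799384.61/15837.89 = 113.61 mm; ȳ = 534943.77/15837.89 = 33.78 mm.

x̄ = 113.61 mm, ȳ = 33.78 mm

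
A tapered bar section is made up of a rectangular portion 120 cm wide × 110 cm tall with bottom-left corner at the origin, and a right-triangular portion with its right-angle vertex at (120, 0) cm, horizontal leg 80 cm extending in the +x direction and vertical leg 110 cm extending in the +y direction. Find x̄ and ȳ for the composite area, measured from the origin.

rectangular portion: A = 120 × 110 = 13200.00, centroid at (60.00, 55.00).
triangular portion: A = ½·80·110 = 4400.00, centroid at (146.67, 36.67).
ΣA = 17600.00 cm², ΣAx̄ = 1437333.33 cm³, ΣAȳ = 887333.33 cm³.
x̄ = 1437333.33/17600.00 = 81.67 cm; ȳ = 887333.33/17600.00 = 50.42 cm.

x̄ = 81.67 cm, ȳ = 50.42 cm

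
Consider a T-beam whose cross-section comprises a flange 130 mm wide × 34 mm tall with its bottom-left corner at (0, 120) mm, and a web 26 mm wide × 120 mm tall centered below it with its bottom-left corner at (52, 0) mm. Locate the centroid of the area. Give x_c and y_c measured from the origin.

x_c = 65.00 mm, y_c = 105.14 mm

web: A = 26 × 120 = 3120.00, centroid at (65.00, 60.00).
flange: A = 130 × 34 = 4420.00, centroid at (65.00, 137.00).
ΣA = 7540.00 mm², ΣAx_c = 490100.00 mm³, ΣAy_c = 792740.00 mm³.
x_c = 490100.00/7540.00 = 65.00 mm; y_c = 792740.00/7540.00 = 105.14 mm.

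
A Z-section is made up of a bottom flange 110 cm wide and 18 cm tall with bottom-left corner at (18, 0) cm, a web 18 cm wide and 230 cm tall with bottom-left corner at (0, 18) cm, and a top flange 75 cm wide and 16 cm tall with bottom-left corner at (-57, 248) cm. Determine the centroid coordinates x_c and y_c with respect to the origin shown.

x_c = 21.64 cm, y_c = 119.62 cm

bottom flange: A = 110 × 18 = 1980.00, centroid at (73.00, 9.00).
web: A = 18 × 230 = 4140.00, centroid at (9.00, 133.00).
top flange: A = 75 × 16 = 1200.00, centroid at (-19.50, 256.00).
ΣA = 7320.00 cm²
ΣAx_c = (1980.00)(73.00) + (4140.00)(9.00) + (1200.00)(-19.50) = 158400.00 cm³
ΣAy_c = (1980.00)(9.00) + (4140.00)(133.00) + (1200.00)(256.00) = 875640.00 cm³
x_c = 158400.00 / 7320.00 = 21.64 cm
y_c = 875640.00 / 7320.00 = 119.62 cm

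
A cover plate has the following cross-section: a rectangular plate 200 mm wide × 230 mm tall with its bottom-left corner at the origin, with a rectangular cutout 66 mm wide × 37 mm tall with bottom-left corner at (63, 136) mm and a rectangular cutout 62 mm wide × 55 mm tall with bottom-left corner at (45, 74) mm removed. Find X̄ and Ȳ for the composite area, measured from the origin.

X̄ = 102.28 mm, Ȳ = 113.74 mm

plate: A = 200 × 230 = 46000.00, centroid at (100.00, 115.00).
hole 1: A = −(66 × 37) = -2442.00, centroid at (96.00, 154.50).
hole 2: A = −(62 × 55) = -3410.00, centroid at (76.00, 101.50).
ΣA = 40148.00 mm²
ΣAX̄ = (46000.00)(100.00) + (-2442.00)(96.00) + (-3410.00)(76.00) = 4106408.00 mm³
ΣAȲ = (46000.00)(115.00) + (-2442.00)(154.50) + (-3410.00)(101.50) = 4566596.00 mm³
X̄ = 4106408.00 / 40148.00 = 102.28 mm
Ȳ = 4566596.00 / 40148.00 = 113.74 mm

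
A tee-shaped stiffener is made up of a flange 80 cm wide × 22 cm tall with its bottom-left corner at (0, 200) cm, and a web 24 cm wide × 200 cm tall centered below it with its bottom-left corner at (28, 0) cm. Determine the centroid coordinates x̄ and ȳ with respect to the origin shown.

web: A = 24 × 200 = 4800.00, centroid at (40.00, 100.00).
flange: A = 80 × 22 = 1760.00, centroid at (40.00, 211.00).
ΣA = 6560.00 cm², ΣAx̄ = 262400.00 cm³, ΣAȳ = 851360.00 cm³.
x̄ = 262400.00/6560.00 = 40.00 cm; ȳ = 851360.00/6560.00 = 129.78 cm.

x̄ = 40.00 cm, ȳ = 129.78 cm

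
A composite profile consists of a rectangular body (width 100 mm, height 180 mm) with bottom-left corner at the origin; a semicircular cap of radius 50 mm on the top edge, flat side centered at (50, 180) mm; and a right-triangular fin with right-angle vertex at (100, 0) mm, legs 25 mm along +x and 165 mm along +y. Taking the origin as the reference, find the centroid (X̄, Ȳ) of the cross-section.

X̄ = 55.02 mm, Ȳ = 105.20 mm

Part | A | x̄ᵢ | ȳᵢ | A·x̄ᵢ | A·ȳᵢ
rectangular body | 18000.00 | 50.00 | 90.00 | 900000.00 | 1620000.00
semicircular top | 3926.99 | 50.00 | 201.22 | 196349.54 | 790191.68
triangular fin | 2062.50 | 108.33 | 55.00 | 223437.50 | 113437.50
Σ | 23989.49 |  |  | 1319787.04 | 2523629.18
X̄ = 1319787.04 / 23989.49 = 55.02 mm
Ȳ = 2523629.18 / 23989.49 = 105.20 mm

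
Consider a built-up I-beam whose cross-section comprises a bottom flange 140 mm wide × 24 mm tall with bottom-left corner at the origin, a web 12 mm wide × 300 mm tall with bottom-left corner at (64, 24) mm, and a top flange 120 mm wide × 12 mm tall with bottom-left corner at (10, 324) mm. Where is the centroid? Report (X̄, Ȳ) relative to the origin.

X̄ = 70.00 mm, Ȳ = 135.94 mm

bottom flange: A = 140 × 24 = 3360.00, centroid at (70.00, 12.00).
web: A = 12 × 300 = 3600.00, centroid at (70.00, 174.00).
top flange: A = 120 × 12 = 1440.00, centroid at (70.00, 330.00).
ΣA = 8400.00 mm², ΣAX̄ = 588000.00 mm³, ΣAȲ = 1141920.00 mm³.
X̄ = 588000.00/8400.00 = 70.00 mm; Ȳ = 1141920.00/8400.00 = 135.94 mm.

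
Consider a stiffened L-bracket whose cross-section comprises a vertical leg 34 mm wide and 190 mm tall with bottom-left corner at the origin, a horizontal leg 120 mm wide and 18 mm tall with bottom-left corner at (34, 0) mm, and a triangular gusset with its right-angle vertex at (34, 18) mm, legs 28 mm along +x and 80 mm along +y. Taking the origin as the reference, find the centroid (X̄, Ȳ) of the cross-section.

X̄ = 37.10 mm, Ȳ = 70.14 mm

vertical leg: A = 34 × 190 = 6460.00, centroid at (17.00, 95.00).
horizontal leg: A = 120 × 18 = 2160.00, centroid at (94.00, 9.00).
gusset: A = ½·28·80 = 1120.00, centroid at (43.33, 44.67).
ΣA = 9740.00 mm²
ΣAX̄ = (6460.00)(17.00) + (2160.00)(94.00) + (1120.00)(43.33) = 361393.33 mm³
ΣAȲ = (6460.00)(95.00) + (2160.00)(9.00) + (1120.00)(44.67) = 683166.67 mm³
X̄ = 361393.33 / 9740.00 = 37.10 mm
Ȳ = 683166.67 / 9740.00 = 70.14 mm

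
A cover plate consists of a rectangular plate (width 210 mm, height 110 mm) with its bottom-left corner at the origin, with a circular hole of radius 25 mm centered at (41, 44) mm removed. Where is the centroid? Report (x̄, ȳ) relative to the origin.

x̄ = 110.95 mm, ȳ = 56.02 mm

plate: A = 210 × 110 = 23100.00, centroid at (105.00, 55.00).
hole: A = −π·25² = -1963.50, centroid at (41.00, 44.00).
ΣA = 21136.50 mm²
ΣAx̄ = (23100.00)(105.00) + (-1963.50)(41.00) = 2344996.69 mm³
ΣAȳ = (23100.00)(55.00) + (-1963.50)(44.00) = 1184106.20 mm³
x̄ = 2344996.69 / 21136.50 = 110.95 mm
ȳ = 1184106.20 / 21136.50 = 56.02 mm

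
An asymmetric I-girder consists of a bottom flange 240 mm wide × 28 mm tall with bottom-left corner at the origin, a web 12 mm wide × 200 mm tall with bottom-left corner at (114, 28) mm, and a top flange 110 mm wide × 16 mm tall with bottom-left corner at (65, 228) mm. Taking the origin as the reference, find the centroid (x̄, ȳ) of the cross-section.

bottom flange: A = 240 × 28 = 6720.00, centroid at (120.00, 14.00).
web: A = 12 × 200 = 2400.00, centroid at (120.00, 128.00).
top flange: A = 110 × 16 = 1760.00, centroid at (120.00, 236.00).
ΣA = 10880.00 mm²
ΣAx̄ = (6720.00)(120.00) + (2400.00)(120.00) + (1760.00)(120.00) = 1305600.00 mm³
ΣAȳ = (6720.00)(14.00) + (2400.00)(128.00) + (1760.00)(236.00) = 816640.00 mm³
x̄ = 1305600.00 / 10880.00 = 120.00 mm
ȳ = 816640.00 / 10880.00 = 75.06 mm

x̄ = 120.00 mm, ȳ = 75.06 mm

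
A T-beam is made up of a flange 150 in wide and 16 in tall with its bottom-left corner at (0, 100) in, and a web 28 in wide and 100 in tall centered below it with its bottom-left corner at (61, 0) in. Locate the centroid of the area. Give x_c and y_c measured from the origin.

web: A = 28 × 100 = 2800.00, centroid at (75.00, 50.00).
flange: A = 150 × 16 = 2400.00, centroid at (75.00, 108.00).
ΣA = 5200.00 in²
ΣAx_c = (2800.00)(75.00) + (2400.00)(75.00) = 390000.00 in³
ΣAy_c = (2800.00)(50.00) + (2400.00)(108.00) = 399200.00 in³
x_c = 390000.00 / 5200.00 = 75.00 in
y_c = 399200.00 / 5200.00 = 76.77 in

x_c = 75.00 in, y_c = 76.77 in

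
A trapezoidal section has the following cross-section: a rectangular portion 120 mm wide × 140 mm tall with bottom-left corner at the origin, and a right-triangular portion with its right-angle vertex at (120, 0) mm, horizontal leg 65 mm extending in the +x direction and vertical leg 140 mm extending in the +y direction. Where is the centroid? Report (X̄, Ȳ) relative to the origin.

X̄ = 77.40 mm, Ȳ = 65.03 mm

rectangular portion: A = 120 × 140 = 16800.00, centroid at (60.00, 70.00).
triangular portion: A = ½·65·140 = 4550.00, centroid at (141.67, 46.67).
ΣA = 21350.00 mm²
ΣAX̄ = (16800.00)(60.00) + (4550.00)(141.67) = 1652583.33 mm³
ΣAȲ = (16800.00)(70.00) + (4550.00)(46.67) = 1388333.33 mm³
X̄ = 1652583.33 / 21350.00 = 77.40 mm
Ȳ = 1388333.33 / 21350.00 = 65.03 mm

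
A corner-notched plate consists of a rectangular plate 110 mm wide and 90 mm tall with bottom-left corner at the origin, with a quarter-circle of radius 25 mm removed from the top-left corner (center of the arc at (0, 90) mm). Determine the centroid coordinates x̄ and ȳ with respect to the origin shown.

plate: A = 110 × 90 = 9900.00, centroid at (55.00, 45.00).
removed quarter-circle: A = −¼π·25² = -490.87, centroid at (10.61, 79.39).
ΣA = 9409.13 mm²
ΣAx̄ = (9900.00)(55.00) + (-490.87)(10.61) = 539291.67 mm³
ΣAȳ = (9900.00)(45.00) + (-490.87)(79.39) = 406529.69 mm³
x̄ = 539291.67 / 9409.13 = 57.32 mm
ȳ = 406529.69 / 9409.13 = 43.21 mm

x̄ = 57.32 mm, ȳ = 43.21 mm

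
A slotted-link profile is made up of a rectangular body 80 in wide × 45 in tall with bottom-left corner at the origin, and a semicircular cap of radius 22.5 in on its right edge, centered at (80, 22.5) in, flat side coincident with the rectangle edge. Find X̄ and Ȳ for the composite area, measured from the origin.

rectangular body: A = 80 × 45 = 3600.00, centroid at (40.00, 22.50).
semicircular end: A = ½π·22.5² = 795.22, centroid at (89.55, 22.50).
ΣA = 4395.22 in², ΣAX̄ = 215211.00 in³, ΣAȲ = 98892.35 in³.
X̄ = 215211.00/4395.22 = 48.96 in; Ȳ = 98892.35/4395.22 = 22.50 in.

X̄ = 48.96 in, Ȳ = 22.50 in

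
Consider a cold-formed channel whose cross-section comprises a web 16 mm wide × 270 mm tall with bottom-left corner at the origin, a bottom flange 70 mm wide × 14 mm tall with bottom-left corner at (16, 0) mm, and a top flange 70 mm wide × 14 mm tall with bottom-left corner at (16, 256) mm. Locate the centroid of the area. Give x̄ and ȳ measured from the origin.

x̄ = 21.42 mm, ȳ = 135.00 mm

Part | A | x̄ᵢ | ȳᵢ | A·x̄ᵢ | A·ȳᵢ
web | 4320.00 | 8.00 | 135.00 | 34560.00 | 583200.00
bottom flange | 980.00 | 51.00 | 7.00 | 49980.00 | 6860.00
top flange | 980.00 | 51.00 | 263.00 | 49980.00 | 257740.00
Σ | 6280.00 |  |  | 134520.00 | 847800.00
x̄ = 134520.00 / 6280.00 = 21.42 mm
ȳ = 847800.00 / 6280.00 = 135.00 mm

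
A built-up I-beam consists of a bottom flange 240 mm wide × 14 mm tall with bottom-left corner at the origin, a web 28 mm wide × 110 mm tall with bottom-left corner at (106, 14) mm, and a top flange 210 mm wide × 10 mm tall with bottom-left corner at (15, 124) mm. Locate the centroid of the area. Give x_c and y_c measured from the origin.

Part | A | x̄ᵢ | ȳᵢ | A·x̄ᵢ | A·ȳᵢ
bottom flange | 3360.00 | 120.00 | 7.00 | 403200.00 | 23520.00
web | 3080.00 | 120.00 | 69.00 | 369600.00 | 212520.00
top flange | 2100.00 | 120.00 | 129.00 | 252000.00 | 270900.00
Σ | 8540.00 |  |  | 1024800.00 | 506940.00
x_c = 1024800.00 / 8540.00 = 120.00 mm
y_c = 506940.00 / 8540.00 = 59.36 mm

x_c = 120.00 mm, y_c = 59.36 mm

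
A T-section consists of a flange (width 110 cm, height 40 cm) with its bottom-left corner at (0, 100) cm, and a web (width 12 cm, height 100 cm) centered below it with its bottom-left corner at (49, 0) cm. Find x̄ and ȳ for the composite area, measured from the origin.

Part | A | x̄ᵢ | ȳᵢ | A·x̄ᵢ | A·ȳᵢ
web | 1200.00 | 55.00 | 50.00 | 66000.00 | 60000.00
flange | 4400.00 | 55.00 | 120.00 | 242000.00 | 528000.00
Σ | 5600.00 |  |  | 308000.00 | 588000.00
x̄ = 308000.00 / 5600.00 = 55.00 cm
ȳ = 588000.00 / 5600.00 = 105.00 cm

x̄ = 55.00 cm, ȳ = 105.00 cm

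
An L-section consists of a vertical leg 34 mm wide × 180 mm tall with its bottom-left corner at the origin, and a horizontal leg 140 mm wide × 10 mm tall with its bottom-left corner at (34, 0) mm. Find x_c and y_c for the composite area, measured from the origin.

x_c = 33.20 mm, y_c = 74.18 mm

Part | A | x̄ᵢ | ȳᵢ | A·x̄ᵢ | A·ȳᵢ
vertical leg | 6120.00 | 17.00 | 90.00 | 104040.00 | 550800.00
horizontal leg | 1400.00 | 104.00 | 5.00 | 145600.00 | 7000.00
Σ | 7520.00 |  |  | 249640.00 | 557800.00
x_c = 249640.00 / 7520.00 = 33.20 mm
y_c = 557800.00 / 7520.00 = 74.18 mm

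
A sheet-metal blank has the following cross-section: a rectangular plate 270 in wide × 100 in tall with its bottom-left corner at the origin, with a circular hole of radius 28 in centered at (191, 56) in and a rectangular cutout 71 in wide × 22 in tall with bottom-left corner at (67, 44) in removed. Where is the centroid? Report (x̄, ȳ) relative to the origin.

x̄ = 131.21 in, ȳ = 49.02 in

plate: A = 270 × 100 = 27000.00, centroid at (135.00, 50.00).
hole 1: A = −π·28² = -2463.01, centroid at (191.00, 56.00).
hole 2: A = −(71 × 22) = -1562.00, centroid at (102.50, 55.00).
ΣA = 22974.99 in²
ΣAx̄ = (27000.00)(135.00) + (-2463.01)(191.00) + (-1562.00)(102.50) = 3014460.35 in³
ΣAȳ = (27000.00)(50.00) + (-2463.01)(56.00) + (-1562.00)(55.00) = 1126161.52 in³
x̄ = 3014460.35 / 22974.99 = 131.21 in
ȳ = 1126161.52 / 22974.99 = 49.02 in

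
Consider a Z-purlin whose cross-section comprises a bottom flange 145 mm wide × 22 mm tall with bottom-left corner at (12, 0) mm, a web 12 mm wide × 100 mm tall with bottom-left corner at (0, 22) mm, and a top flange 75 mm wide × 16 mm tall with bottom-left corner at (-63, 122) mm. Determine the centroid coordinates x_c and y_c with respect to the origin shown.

Part | A | x̄ᵢ | ȳᵢ | A·x̄ᵢ | A·ȳᵢ
bottom flange | 3190.00 | 84.50 | 11.00 | 269555.00 | 35090.00
web | 1200.00 | 6.00 | 72.00 | 7200.00 | 86400.00
top flange | 1200.00 | -25.50 | 130.00 | -30600.00 | 156000.00
Σ | 5590.00 |  |  | 246155.00 | 277490.00
x_c = 246155.00 / 5590.00 = 44.03 mm
y_c = 277490.00 / 5590.00 = 49.64 mm

x_c = 44.03 mm, y_c = 49.64 mm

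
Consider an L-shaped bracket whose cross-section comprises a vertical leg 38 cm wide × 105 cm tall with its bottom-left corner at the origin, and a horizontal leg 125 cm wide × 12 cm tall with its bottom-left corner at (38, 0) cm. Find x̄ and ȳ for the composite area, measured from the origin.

vertical leg: A = 38 × 105 = 3990.00, centroid at (19.00, 52.50).
horizontal leg: A = 125 × 12 = 1500.00, centroid at (100.50, 6.00).
ΣA = 5490.00 cm², ΣAx̄ = 226560.00 cm³, ΣAȳ = 218475.00 cm³.
x̄ = 226560.00/5490.00 = 41.27 cm; ȳ = 218475.00/5490.00 = 39.80 cm.

x̄ = 41.27 cm, ȳ = 39.80 cm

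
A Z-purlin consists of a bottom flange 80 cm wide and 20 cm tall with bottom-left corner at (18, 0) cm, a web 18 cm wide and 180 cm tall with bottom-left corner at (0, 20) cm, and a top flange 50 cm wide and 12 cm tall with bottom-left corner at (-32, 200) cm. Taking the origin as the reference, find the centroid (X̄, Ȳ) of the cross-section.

bottom flange: A = 80 × 20 = 1600.00, centroid at (58.00, 10.00).
web: A = 18 × 180 = 3240.00, centroid at (9.00, 110.00).
top flange: A = 50 × 12 = 600.00, centroid at (-7.00, 206.00).
ΣA = 5440.00 cm², ΣAX̄ = 117760.00 cm³, ΣAȲ = 496000.00 cm³.
X̄ = 117760.00/5440.00 = 21.65 cm; Ȳ = 496000.00/5440.00 = 91.18 cm.

X̄ = 21.65 cm, Ȳ = 91.18 cm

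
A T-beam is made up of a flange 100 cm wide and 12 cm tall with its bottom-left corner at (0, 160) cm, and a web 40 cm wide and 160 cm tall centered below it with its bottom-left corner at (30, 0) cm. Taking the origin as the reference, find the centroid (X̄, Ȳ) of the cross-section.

X̄ = 50.00 cm, Ȳ = 93.58 cm

Part | A | x̄ᵢ | ȳᵢ | A·x̄ᵢ | A·ȳᵢ
web | 6400.00 | 50.00 | 80.00 | 320000.00 | 512000.00
flange | 1200.00 | 50.00 | 166.00 | 60000.00 | 199200.00
Σ | 7600.00 |  |  | 380000.00 | 711200.00
X̄ = 380000.00 / 7600.00 = 50.00 cm
Ȳ = 711200.00 / 7600.00 = 93.58 cm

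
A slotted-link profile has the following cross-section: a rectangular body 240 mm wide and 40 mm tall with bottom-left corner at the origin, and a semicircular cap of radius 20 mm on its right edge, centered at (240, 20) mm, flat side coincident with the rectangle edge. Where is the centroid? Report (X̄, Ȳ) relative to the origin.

X̄ = 127.89 mm, Ȳ = 20.00 mm

rectangular body: A = 240 × 40 = 9600.00, centroid at (120.00, 20.00).
semicircular end: A = ½π·20² = 628.32, centroid at (248.49, 20.00).
ΣA = 10228.32 mm², ΣAX̄ = 1308129.78 mm³, ΣAȲ = 204566.37 mm³.
X̄ = 1308129.78/10228.32 = 127.89 mm; Ȳ = 204566.37/10228.32 = 20.00 mm.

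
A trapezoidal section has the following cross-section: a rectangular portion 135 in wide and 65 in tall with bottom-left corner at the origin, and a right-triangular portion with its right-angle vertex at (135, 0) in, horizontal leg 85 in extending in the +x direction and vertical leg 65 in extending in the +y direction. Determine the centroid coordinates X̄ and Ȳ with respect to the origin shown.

rectangular portion: A = 135 × 65 = 8775.00, centroid at (67.50, 32.50).
triangular portion: A = ½·85·65 = 2762.50, centroid at (163.33, 21.67).
ΣA = 11537.50 in²
ΣAX̄ = (8775.00)(67.50) + (2762.50)(163.33) = 1043520.83 in³
ΣAȲ = (8775.00)(32.50) + (2762.50)(21.67) = 345041.67 in³
X̄ = 1043520.83 / 11537.50 = 90.45 in
Ȳ = 345041.67 / 11537.50 = 29.91 in

X̄ = 90.45 in, Ȳ = 29.91 in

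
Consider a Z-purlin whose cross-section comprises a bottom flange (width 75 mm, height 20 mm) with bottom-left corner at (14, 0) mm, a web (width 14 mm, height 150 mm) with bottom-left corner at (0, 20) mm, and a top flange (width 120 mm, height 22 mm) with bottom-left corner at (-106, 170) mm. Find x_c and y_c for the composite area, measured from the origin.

bottom flange: A = 75 × 20 = 1500.00, centroid at (51.50, 10.00).
web: A = 14 × 150 = 2100.00, centroid at (7.00, 95.00).
top flange: A = 120 × 22 = 2640.00, centroid at (-46.00, 181.00).
ΣA = 6240.00 mm², ΣAx_c = -29490.00 mm³, ΣAy_c = 692340.00 mm³.
x_c = -29490.00/6240.00 = -4.73 mm; y_c = 692340.00/6240.00 = 110.95 mm.

x_c = -4.73 mm, y_c = 110.95 mm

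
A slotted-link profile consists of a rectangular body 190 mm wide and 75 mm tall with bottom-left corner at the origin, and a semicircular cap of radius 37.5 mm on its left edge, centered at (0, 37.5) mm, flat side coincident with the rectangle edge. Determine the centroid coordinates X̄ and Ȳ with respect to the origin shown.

Part | A | x̄ᵢ | ȳᵢ | A·x̄ᵢ | A·ȳᵢ
rectangular body | 14250.00 | 95.00 | 37.50 | 1353750.00 | 534375.00
semicircular end | 2208.93 | -15.92 | 37.50 | -35156.25 | 82834.96
Σ | 16458.93 |  |  | 1318593.75 | 617209.96
X̄ = 1318593.75 / 16458.93 = 80.11 mm
Ȳ = 617209.96 / 16458.93 = 37.50 mm

X̄ = 80.11 mm, Ȳ = 37.50 mm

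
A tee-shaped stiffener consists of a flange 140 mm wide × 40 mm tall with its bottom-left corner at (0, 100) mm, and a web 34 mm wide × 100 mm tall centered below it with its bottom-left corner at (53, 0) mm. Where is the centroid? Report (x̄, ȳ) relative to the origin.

x̄ = 70.00 mm, ȳ = 93.56 mm

Part | A | x̄ᵢ | ȳᵢ | A·x̄ᵢ | A·ȳᵢ
web | 3400.00 | 70.00 | 50.00 | 238000.00 | 170000.00
flange | 5600.00 | 70.00 | 120.00 | 392000.00 | 672000.00
Σ | 9000.00 |  |  | 630000.00 | 842000.00
x̄ = 630000.00 / 9000.00 = 70.00 mm
ȳ = 842000.00 / 9000.00 = 93.56 mm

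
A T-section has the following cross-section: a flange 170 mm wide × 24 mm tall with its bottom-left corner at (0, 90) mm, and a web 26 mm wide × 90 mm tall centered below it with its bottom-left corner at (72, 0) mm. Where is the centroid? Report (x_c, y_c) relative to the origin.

x_c = 85.00 mm, y_c = 81.22 mm

web: A = 26 × 90 = 2340.00, centroid at (85.00, 45.00).
flange: A = 170 × 24 = 4080.00, centroid at (85.00, 102.00).
ΣA = 6420.00 mm², ΣAx_c = 545700.00 mm³, ΣAy_c = 521460.00 mm³.
x_c = 545700.00/6420.00 = 85.00 mm; y_c = 521460.00/6420.00 = 81.22 mm.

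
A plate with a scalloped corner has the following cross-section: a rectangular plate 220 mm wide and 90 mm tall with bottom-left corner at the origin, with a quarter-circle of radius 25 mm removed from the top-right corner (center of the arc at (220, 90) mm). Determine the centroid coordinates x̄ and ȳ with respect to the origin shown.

Part | A | x̄ᵢ | ȳᵢ | A·x̄ᵢ | A·ȳᵢ
plate | 19800.00 | 110.00 | 45.00 | 2178000.00 | 891000.00
removed quarter-circle | -490.87 | 209.39 | 79.39 | -102783.91 | -38970.31
Σ | 19309.13 |  |  | 2075216.09 | 852029.69
x̄ = 2075216.09 / 19309.13 = 107.47 mm
ȳ = 852029.69 / 19309.13 = 44.13 mm

x̄ = 107.47 mm, ȳ = 44.13 mm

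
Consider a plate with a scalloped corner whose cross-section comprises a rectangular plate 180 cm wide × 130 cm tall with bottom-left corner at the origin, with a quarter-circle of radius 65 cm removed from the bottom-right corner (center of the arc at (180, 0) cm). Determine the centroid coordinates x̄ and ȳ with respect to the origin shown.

plate: A = 180 × 130 = 23400.00, centroid at (90.00, 65.00).
removed quarter-circle: A = −¼π·65² = -3318.31, centroid at (152.41, 27.59).
ΣA = 20081.69 cm², ΣAx̄ = 1600246.36 cm³, ΣAȳ = 1429458.33 cm³.
x̄ = 1600246.36/20081.69 = 79.69 cm; ȳ = 1429458.33/20081.69 = 71.18 cm.

x̄ = 79.69 cm, ȳ = 71.18 cm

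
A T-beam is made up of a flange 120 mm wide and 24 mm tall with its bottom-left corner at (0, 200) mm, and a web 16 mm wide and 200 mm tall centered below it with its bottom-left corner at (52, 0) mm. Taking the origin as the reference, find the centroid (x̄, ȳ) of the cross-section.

web: A = 16 × 200 = 3200.00, centroid at (60.00, 100.00).
flange: A = 120 × 24 = 2880.00, centroid at (60.00, 212.00).
ΣA = 6080.00 mm², ΣAx̄ = 364800.00 mm³, ΣAȳ = 930560.00 mm³.
x̄ = 364800.00/6080.00 = 60.00 mm; ȳ = 930560.00/6080.00 = 153.05 mm.

x̄ = 60.00 mm, ȳ = 153.05 mm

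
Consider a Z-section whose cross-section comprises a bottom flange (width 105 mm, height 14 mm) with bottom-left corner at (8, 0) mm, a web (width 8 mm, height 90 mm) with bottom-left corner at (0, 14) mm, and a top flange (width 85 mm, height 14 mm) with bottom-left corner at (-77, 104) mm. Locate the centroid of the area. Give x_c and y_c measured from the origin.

Part | A | x̄ᵢ | ȳᵢ | A·x̄ᵢ | A·ȳᵢ
bottom flange | 1470.00 | 60.50 | 7.00 | 88935.00 | 10290.00
web | 720.00 | 4.00 | 59.00 | 2880.00 | 42480.00
top flange | 1190.00 | -34.50 | 111.00 | -41055.00 | 132090.00
Σ | 3380.00 |  |  | 50760.00 | 184860.00
x_c = 50760.00 / 3380.00 = 15.02 mm
y_c = 184860.00 / 3380.00 = 54.69 mm

x_c = 15.02 mm, y_c = 54.69 mm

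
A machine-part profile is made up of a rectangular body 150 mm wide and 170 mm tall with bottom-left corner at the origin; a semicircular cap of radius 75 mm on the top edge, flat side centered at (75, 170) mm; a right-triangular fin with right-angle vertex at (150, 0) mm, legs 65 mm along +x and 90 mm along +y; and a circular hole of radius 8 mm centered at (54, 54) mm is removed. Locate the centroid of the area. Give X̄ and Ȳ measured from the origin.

Part | A | x̄ᵢ | ȳᵢ | A·x̄ᵢ | A·ȳᵢ
rectangular body | 25500.00 | 75.00 | 85.00 | 1912500.00 | 2167500.00
semicircular top | 8835.73 | 75.00 | 201.83 | 662679.70 | 1783323.99
triangular fin | 2925.00 | 171.67 | 30.00 | 502125.00 | 87750.00
hole | -201.06 | 54.00 | 54.00 | -10857.34 | -10857.34
Σ | 37059.67 |  |  | 3066447.36 | 4027716.64
X̄ = 3066447.36 / 37059.67 = 82.74 mm
Ȳ = 4027716.64 / 37059.67 = 108.68 mm

X̄ = 82.74 mm, Ȳ = 108.68 mm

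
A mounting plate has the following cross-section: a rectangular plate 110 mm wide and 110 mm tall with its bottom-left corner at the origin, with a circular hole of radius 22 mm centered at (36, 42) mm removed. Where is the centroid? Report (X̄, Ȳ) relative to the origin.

X̄ = 57.73 mm, Ȳ = 56.87 mm

Part | A | x̄ᵢ | ȳᵢ | A·x̄ᵢ | A·ȳᵢ
plate | 12100.00 | 55.00 | 55.00 | 665500.00 | 665500.00
hole | -1520.53 | 36.00 | 42.00 | -54739.11 | -63862.30
Σ | 10579.47 |  |  | 610760.89 | 601637.70
X̄ = 610760.89 / 10579.47 = 57.73 mm
Ȳ = 601637.70 / 10579.47 = 56.87 mm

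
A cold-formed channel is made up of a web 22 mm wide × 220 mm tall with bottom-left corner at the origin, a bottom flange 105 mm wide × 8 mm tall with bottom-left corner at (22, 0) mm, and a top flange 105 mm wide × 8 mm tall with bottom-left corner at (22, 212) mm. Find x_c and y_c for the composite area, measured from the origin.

x_c = 27.36 mm, y_c = 110.00 mm

Part | A | x̄ᵢ | ȳᵢ | A·x̄ᵢ | A·ȳᵢ
web | 4840.00 | 11.00 | 110.00 | 53240.00 | 532400.00
bottom flange | 840.00 | 74.50 | 4.00 | 62580.00 | 3360.00
top flange | 840.00 | 74.50 | 216.00 | 62580.00 | 181440.00
Σ | 6520.00 |  |  | 178400.00 | 717200.00
x_c = 178400.00 / 6520.00 = 27.36 mm
y_c = 717200.00 / 6520.00 = 110.00 mm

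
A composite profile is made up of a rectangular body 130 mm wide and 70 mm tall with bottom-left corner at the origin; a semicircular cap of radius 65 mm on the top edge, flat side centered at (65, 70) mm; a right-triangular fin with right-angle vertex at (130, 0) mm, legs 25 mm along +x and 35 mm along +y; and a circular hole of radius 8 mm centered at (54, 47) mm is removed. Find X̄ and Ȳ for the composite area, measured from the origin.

X̄ = 67.15 mm, Ȳ = 60.21 mm

rectangular body: A = 130 × 70 = 9100.00, centroid at (65.00, 35.00).
semicircular top: A = ½π·65² = 6636.61, centroid at (65.00, 97.59).
triangular fin: A = ½·25·35 = 437.50, centroid at (138.33, 11.67).
hole: A = −π·8² = -201.06, centroid at (54.00, 47.00).
ΣA = 15973.05 mm², ΣAX̄ = 1072543.43 mm³, ΣAȲ = 961800.60 mm³.
X̄ = 1072543.43/15973.05 = 67.15 mm; Ȳ = 961800.60/15973.05 = 60.21 mm.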